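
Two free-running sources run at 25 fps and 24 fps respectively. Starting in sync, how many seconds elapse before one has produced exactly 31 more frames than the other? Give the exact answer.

The gap grows by |24 − 25| = 1 frame per second.
Time for a 31-frame gap: 31 ÷ (1) = 31 s.

31 seconds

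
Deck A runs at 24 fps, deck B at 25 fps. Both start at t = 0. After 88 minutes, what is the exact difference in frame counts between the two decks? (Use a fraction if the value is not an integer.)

5280 frames

88 min = 5280 s.
A emits 24 × 5280 = 126720 frames; B emits 25 × 5280 = 132000.
Difference = 5280 frames; B is ahead of A.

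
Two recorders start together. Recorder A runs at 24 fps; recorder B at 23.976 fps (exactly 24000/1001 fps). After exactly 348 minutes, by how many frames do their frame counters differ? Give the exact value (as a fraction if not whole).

348 min = 20880 s.
A emits 24 × 20880 = 501120 frames; B emits 24000/1001 × 20880 = 501120000/1001.
Difference = 501120/1001 frames (≈ 500.6194); B is behind A.

501120/1001 frames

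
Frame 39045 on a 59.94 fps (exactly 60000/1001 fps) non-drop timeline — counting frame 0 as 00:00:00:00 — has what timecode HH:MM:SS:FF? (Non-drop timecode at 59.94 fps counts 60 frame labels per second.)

39045 ÷ 60 = 650 full seconds, remainder 45 frames.
650 s = 0 h 10 min 50 s.
Timecode: 00:10:50:45.

00:10:50:45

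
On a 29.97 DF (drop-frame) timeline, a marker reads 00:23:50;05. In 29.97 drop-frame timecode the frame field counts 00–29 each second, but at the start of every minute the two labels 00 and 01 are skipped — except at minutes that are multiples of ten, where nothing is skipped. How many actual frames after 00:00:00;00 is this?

42863

Complete 10-minute blocks: 2, each 17982 frames → 35964.
Remaining 3 whole minutes in the current block: 1800 + 2 × 1798 = 5396 frames.
Within the current minute: 50 × 30 + 5 − 2 = 1503 (labels ;00/;01 skipped at this minute). Total = 35964 + 5396 + 1503 = 42863.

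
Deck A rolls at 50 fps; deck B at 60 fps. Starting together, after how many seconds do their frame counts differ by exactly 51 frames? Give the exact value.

5.1 seconds

The gap grows by |60 − 50| = 10 frames per second.
Time for a 51-frame gap: 51 ÷ (10) = 5.1 s.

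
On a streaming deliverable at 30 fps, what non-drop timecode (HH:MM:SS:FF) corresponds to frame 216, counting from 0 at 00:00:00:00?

00:00:07:06

216 ÷ 30 = 7 full seconds, remainder 6 frames.
7 s = 0 h 0 min 7 s.
Timecode: 00:00:07:06.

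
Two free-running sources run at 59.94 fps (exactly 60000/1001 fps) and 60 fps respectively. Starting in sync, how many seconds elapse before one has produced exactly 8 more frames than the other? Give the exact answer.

The gap grows by |60 − 60000/1001| = 60/1001 frames per second.
Time for a 8-frame gap: 8 ÷ (60/1001) = 2002/15 s.

2002/15 seconds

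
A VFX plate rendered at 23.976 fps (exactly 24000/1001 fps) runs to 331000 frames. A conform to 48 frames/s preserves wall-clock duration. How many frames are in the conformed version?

Target frames = source frames × (target rate / source rate) = 331000 × (48)/(24000/1001) = 331000 × 1001/500 = 662662.

662662 frames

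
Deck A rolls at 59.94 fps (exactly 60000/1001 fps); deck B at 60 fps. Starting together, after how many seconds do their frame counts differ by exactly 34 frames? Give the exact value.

The gap grows by |60 − 60000/1001| = 60/1001 frames per second.
Time for a 34-frame gap: 34 ÷ (60/1001) = 17017/30 s.

17017/30 seconds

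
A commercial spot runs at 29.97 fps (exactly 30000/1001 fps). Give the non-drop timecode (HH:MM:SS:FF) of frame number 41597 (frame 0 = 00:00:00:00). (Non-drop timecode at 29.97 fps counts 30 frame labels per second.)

41597 ÷ 30 = 1386 full seconds, remainder 17 frames.
1386 s = 0 h 23 min 6 s.
Timecode: 00:23:06:17.

00:23:06:17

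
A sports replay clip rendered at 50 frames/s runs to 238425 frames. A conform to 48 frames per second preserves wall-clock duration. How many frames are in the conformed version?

Target frames = source frames × (target rate / source rate) = 238425 × (48)/(50) = 238425 × 24/25 = 228888.

228888 frames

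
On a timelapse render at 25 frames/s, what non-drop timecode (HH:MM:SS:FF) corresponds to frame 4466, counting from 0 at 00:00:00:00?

4466 ÷ 25 = 178 full seconds, remainder 16 frames.
178 s = 0 h 2 min 58 s.
Timecode: 00:02:58:16.

00:02:58:16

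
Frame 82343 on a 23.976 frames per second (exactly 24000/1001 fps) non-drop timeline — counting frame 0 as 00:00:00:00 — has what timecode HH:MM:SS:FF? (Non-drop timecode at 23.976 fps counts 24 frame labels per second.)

00:57:10:23

82343 ÷ 24 = 3430 full seconds, remainder 23 frames.
3430 s = 0 h 57 min 10 s.
Timecode: 00:57:10:23.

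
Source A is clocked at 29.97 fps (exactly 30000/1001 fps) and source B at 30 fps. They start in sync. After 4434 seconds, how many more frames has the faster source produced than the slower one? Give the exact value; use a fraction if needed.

A emits 30000/1001 × 4434 = 133020000/1001 frames; B emits 30 × 4434 = 133020.
Difference = 133020/1001 frames (≈ 132.8871); B is ahead of A.

133020/1001 frames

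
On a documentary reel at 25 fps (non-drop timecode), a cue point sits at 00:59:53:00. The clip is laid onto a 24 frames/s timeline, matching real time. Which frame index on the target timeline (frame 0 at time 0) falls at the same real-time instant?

frame 86232

Source frame index: (0×3600 + 59×60 + 53) × 25 + 0 = 89825.
Real time: 89825 / (25) = 3593 s.
Target frame: (3593) × (24) = 86232.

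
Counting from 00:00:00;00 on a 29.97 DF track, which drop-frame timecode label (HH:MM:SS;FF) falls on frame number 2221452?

20:35:22;16

Ten DF minutes hold 17982 frames, so frame 2221452 lies in block 123 (frames 2211786–2229767) with 9666 frames into that block.
The block's first minute is 1800 frames and the rest 1798 each; 9666 frames reaches minute 5, so 123 × 18 + 5 × 2 = 2224 labels have been skipped so far.
Adding those back, label number 2221452 + 2224 = 2223676 at 30 labels/s is 74122 s + 16 f = 20 h 35 min 22 s frame 16, i.e. 20:35:22;16.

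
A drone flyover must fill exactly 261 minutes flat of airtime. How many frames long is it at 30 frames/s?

469800 frames

261 min = 15660 s.
Frames = 15660 × 30 = 469800.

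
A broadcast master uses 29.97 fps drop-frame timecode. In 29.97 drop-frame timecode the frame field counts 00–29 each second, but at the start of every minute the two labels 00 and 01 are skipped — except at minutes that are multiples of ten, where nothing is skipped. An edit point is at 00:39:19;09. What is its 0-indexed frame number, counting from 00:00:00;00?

As if non-drop at 30 labels/s: (0 × 3600 + 39 × 60 + 19) × 30 + 9 = 70779.
Minute boundaries passed: 39; those not divisible by 10: 39 − 3 = 36; dropped labels = 2 × 36 = 72.
Actual frame index = 70779 − 72 = 70707.

70707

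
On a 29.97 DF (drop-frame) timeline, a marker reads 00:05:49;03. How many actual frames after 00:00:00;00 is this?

10463

Complete 10-minute blocks: 0, each 17982 frames → 0.
Remaining 5 whole minutes in the current block: 1800 + 4 × 1798 = 8992 frames.
Within the current minute: 49 × 30 + 3 − 2 = 1471 (labels ;00/;01 skipped at this minute). Total = 0 + 8992 + 1471 = 10463.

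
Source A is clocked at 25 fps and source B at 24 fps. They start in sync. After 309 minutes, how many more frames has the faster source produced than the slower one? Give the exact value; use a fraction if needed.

18540 frames

309 min = 18540 s.
A emits 25 × 18540 = 463500 frames; B emits 24 × 18540 = 444960.
Difference = 18540 frames; B is behind A.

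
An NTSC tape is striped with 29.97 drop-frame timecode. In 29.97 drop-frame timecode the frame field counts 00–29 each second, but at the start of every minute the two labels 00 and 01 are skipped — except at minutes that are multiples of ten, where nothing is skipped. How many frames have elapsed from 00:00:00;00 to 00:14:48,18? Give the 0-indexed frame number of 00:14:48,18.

26632

Complete 10-minute blocks: 1, each 17982 frames → 17982.
Remaining 4 whole minutes in the current block: 1800 + 3 × 1798 = 7194 frames.
Within the current minute: 48 × 30 + 18 − 2 = 1456 (labels ;00/;01 skipped at this minute). Total = 17982 + 7194 + 1456 = 26632.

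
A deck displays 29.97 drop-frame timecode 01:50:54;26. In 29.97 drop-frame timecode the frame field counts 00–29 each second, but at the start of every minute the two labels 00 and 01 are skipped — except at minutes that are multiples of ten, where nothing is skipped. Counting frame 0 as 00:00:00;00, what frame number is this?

199448

As if non-drop at 30 labels/s: (1 × 3600 + 50 × 60 + 54) × 30 + 26 = 199646.
Minute boundaries passed: 110; those not divisible by 10: 110 − 11 = 99; dropped labels = 2 × 99 = 198.
Actual frame index = 199646 − 198 = 199448.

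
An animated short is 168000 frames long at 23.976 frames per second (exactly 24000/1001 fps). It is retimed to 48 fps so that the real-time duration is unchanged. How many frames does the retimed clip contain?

Target frames = source frames × (target rate / source rate) = 168000 × (48)/(24000/1001) = 168000 × 1001/500 = 336336.

336336 frames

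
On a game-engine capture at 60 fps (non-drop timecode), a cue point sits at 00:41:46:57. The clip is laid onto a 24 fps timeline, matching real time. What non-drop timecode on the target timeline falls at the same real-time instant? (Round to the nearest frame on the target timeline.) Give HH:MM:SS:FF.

Source frame index: (0×3600 + 41×60 + 46) × 60 + 57 = 150417.
Real time: 150417 / (60) = 50139/20 s.
Target frame: (50139/20) × (24) = 300834/5 ≈ 60166.800 → 60167.
At 24 labels/s: frame 60167 → 00:41:46:23.

00:41:46:23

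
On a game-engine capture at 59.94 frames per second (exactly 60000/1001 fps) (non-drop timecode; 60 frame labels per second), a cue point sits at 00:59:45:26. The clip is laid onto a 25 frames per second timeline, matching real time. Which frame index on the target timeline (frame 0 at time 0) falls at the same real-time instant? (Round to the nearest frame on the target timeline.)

Source frame index: (0×3600 + 59×60 + 45) × 60 + 26 = 215126.
Real time: 215126 / (60000/1001) = 107670563/30000 s.
Target frame: (107670563/30000) × (25) = 107670563/1200 ≈ 89725.469 → 89725.

frame 89725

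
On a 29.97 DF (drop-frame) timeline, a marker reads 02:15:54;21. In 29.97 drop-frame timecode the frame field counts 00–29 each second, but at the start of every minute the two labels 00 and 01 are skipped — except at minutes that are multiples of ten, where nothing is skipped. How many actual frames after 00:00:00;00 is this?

244397

Complete 10-minute blocks: 13, each 17982 frames → 233766.
Remaining 5 whole minutes in the current block: 1800 + 4 × 1798 = 8992 frames.
Within the current minute: 54 × 30 + 21 − 2 = 1639 (labels ;00/;01 skipped at this minute). Total = 233766 + 8992 + 1639 = 244397.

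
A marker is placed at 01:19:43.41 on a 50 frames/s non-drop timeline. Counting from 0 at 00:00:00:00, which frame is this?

Total seconds to the label: (1 × 3600 + 19 × 60 + 43) = 4783.
Frame index = 4783 × 50 + 41 = 239191.

frame 239191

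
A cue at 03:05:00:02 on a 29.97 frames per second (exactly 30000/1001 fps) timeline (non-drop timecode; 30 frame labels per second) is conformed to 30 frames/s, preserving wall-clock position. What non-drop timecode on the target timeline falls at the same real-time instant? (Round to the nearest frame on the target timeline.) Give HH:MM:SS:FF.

Source frame index: (3×3600 + 5×60 + 0) × 30 + 2 = 333002.
Real time: 333002 / (30000/1001) = 166667501/15000 s.
Target frame: (166667501/15000) × (30) = 166667501/500 ≈ 333335.002 → 333335.
At 30 labels/s: frame 333335 → 03:05:11:05.

03:05:11:05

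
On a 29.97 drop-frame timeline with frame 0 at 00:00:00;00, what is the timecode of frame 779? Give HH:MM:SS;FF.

Ten DF minutes hold 17982 frames, so frame 779 lies in block 0 (frames 0–17981) with 779 frames into that block.
The block's first minute is 1800 frames and the rest 1798 each; 779 frames reaches minute 0, so 0 × 18 + 0 × 2 = 0 labels have been skipped so far.
Adding those back, label number 779 + 0 = 779 at 30 labels/s is 25 s + 29 f = 0 h 0 min 25 s frame 29, i.e. 00:00:25;29.

00:00:25;29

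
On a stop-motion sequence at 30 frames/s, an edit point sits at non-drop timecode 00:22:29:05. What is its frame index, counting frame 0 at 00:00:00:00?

40475

Total seconds to the label: (0 × 3600 + 22 × 60 + 29) = 1349.
Frame index = 1349 × 30 + 5 = 40475.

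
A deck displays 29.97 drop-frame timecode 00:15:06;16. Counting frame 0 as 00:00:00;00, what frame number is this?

Complete 10-minute blocks: 1, each 17982 frames → 17982.
Remaining 5 whole minutes in the current block: 1800 + 4 × 1798 = 8992 frames.
Within the current minute: 6 × 30 + 16 − 2 = 194 (labels ;00/;01 skipped at this minute). Total = 17982 + 8992 + 194 = 27168.

27168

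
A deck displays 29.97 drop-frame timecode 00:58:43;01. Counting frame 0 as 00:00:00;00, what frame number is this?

Complete 10-minute blocks: 5, each 17982 frames → 89910.
Remaining 8 whole minutes in the current block: 1800 + 7 × 1798 = 14386 frames.
Within the current minute: 43 × 30 + 1 − 2 = 1289 (labels ;00/;01 skipped at this minute). Total = 89910 + 14386 + 1289 = 105585.

105585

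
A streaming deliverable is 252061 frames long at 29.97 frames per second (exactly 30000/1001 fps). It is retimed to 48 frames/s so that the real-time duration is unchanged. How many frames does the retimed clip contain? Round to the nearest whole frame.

403701 frames

Frames at target rate = 252061 × (48) / (30000/1001) = 252313061/625 ≈ 403700.898.
Nearest whole frame: 403701.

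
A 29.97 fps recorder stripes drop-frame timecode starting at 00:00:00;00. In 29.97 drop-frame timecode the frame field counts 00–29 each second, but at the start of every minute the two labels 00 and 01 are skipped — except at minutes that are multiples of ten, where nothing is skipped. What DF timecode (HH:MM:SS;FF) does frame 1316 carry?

00:00:43;26

Ten DF minutes hold 17982 frames, so frame 1316 lies in block 0 (frames 0–17981) with 1316 frames into that block.
The block's first minute is 1800 frames and the rest 1798 each; 1316 frames reaches minute 0, so 0 × 18 + 0 × 2 = 0 labels have been skipped so far.
Adding those back, label number 1316 + 0 = 1316 at 30 labels/s is 43 s + 26 f = 0 h 0 min 43 s frame 26, i.e. 00:00:43;26.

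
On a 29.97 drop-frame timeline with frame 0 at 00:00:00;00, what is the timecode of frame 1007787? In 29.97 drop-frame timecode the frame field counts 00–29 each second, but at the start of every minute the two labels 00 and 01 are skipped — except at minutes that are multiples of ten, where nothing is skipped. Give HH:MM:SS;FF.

Ten DF minutes hold 17982 frames, so frame 1007787 lies in block 56 (frames 1006992–1024973) with 795 frames into that block.
The block's first minute is 1800 frames and the rest 1798 each; 795 frames reaches minute 0, so 56 × 18 + 0 × 2 = 1008 labels have been skipped so far.
Adding those back, label number 1007787 + 1008 = 1008795 at 30 labels/s is 33626 s + 15 f = 9 h 20 min 26 s frame 15, i.e. 09:20:26;15.

09:20:26;15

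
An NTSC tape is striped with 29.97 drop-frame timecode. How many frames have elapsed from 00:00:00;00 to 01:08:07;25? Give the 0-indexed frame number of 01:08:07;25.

122511

As if non-drop at 30 labels/s: (1 × 3600 + 8 × 60 + 7) × 30 + 25 = 122635.
Minute boundaries passed: 68; those not divisible by 10: 68 − 6 = 62; dropped labels = 2 × 62 = 124.
Actual frame index = 122635 − 124 = 122511.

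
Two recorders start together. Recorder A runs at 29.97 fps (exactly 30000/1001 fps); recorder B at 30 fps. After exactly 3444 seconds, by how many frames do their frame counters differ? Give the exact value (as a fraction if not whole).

A emits 30000/1001 × 3444 = 14760000/143 frames; B emits 30 × 3444 = 103320.
Difference = 14760/143 frames (≈ 103.2168); B is ahead of A.

14760/143 frames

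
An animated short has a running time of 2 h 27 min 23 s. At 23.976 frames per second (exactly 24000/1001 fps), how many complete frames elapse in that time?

212019 frames

2 h 27 min 23 s = 8843 s.
Frames = 8843 × 24000/1001 = 212232000/1001 ≈ 212019.9800.
Complete frames: 212019.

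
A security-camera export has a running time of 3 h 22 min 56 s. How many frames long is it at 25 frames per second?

304400 frames

3 h 22 min 56 s = 12176 s.
Frames = 12176 × 25 = 304400.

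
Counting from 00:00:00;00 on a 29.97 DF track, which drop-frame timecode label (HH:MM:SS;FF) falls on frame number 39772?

Ten DF minutes hold 17982 frames, so frame 39772 lies in block 2 (frames 35964–53945) with 3808 frames into that block.
The block's first minute is 1800 frames and the rest 1798 each; 3808 frames reaches minute 2, so 2 × 18 + 2 × 2 = 40 labels have been skipped so far.
Adding those back, label number 39772 + 40 = 39812 at 30 labels/s is 1327 s + 2 f = 0 h 22 min 7 s frame 2, i.e. 00:22:07;02.

00:22:07;02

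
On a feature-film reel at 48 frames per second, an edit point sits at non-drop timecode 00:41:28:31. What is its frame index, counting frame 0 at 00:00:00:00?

frame 119455

Total seconds to the label: (0 × 3600 + 41 × 60 + 28) = 2488.
Frame index = 2488 × 48 + 31 = 119455.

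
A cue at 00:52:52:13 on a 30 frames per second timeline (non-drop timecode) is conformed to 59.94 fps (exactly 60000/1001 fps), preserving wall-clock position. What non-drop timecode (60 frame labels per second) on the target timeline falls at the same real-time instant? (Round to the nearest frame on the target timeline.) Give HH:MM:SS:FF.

Source frame index: (0×3600 + 52×60 + 52) × 30 + 13 = 95173.
Real time: 95173 / (30) = 95173/30 s.
Target frame: (95173/30) × (60000/1001) = 14642000/77 ≈ 190155.844 → 190156.
At 60 labels/s: frame 190156 → 00:52:49:16.

00:52:49:16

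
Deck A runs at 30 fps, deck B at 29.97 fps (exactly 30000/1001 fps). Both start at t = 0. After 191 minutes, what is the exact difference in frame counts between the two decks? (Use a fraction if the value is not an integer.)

191 min = 11460 s.
A emits 30 × 11460 = 343800 frames; B emits 30000/1001 × 11460 = 343800000/1001.
Difference = 343800/1001 frames (≈ 343.4565); B is behind A.

343800/1001 frames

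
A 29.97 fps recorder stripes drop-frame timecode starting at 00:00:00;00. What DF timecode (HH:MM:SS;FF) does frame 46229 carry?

00:25:42;15

Each 10-minute DF block holds 10 × 60 × 30 − 9 × 2 = 17982 frames. 46229 ÷ 17982 → 2 full blocks, remainder 10265.
Within the partial block the first minute is 1800 frames and each further minute 1798, so 5 further minute boundaries passed. Total skipped labels = 18 × 2 + 2 × 5 = 46.
Non-drop label index = 46229 + 46 = 46275; at 30 labels/s that is 00:25:42:15, i.e. DF 00:25:42;15.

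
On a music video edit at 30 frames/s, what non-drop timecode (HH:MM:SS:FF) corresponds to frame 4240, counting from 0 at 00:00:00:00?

00:02:21:10

4240 ÷ 30 = 141 full seconds, remainder 10 frames.
141 s = 0 h 2 min 21 s.
Timecode: 00:02:21:10.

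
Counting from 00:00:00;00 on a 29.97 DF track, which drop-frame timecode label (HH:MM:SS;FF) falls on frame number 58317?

00:32:25;25

Each 10-minute DF block holds 10 × 60 × 30 − 9 × 2 = 17982 frames. 58317 ÷ 17982 → 3 full blocks, remainder 4371.
Within the partial block the first minute is 1800 frames and each further minute 1798, so 2 further minute boundaries passed. Total skipped labels = 18 × 3 + 2 × 2 = 58.
Non-drop label index = 58317 + 58 = 58375; at 30 labels/s that is 00:32:25:25, i.e. DF 00:32:25;25.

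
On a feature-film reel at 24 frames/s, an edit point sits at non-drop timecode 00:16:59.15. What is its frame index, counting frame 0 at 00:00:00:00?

Total seconds to the label: (0 × 3600 + 16 × 60 + 59) = 1019.
Frame index = 1019 × 24 + 15 = 24471.

frame 24471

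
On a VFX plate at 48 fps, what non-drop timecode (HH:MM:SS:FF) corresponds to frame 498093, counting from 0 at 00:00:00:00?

498093 ÷ 48 = 10376 full seconds, remainder 45 frames.
10376 s = 2 h 52 min 56 s.
Timecode: 02:52:56:45.

02:52:56:45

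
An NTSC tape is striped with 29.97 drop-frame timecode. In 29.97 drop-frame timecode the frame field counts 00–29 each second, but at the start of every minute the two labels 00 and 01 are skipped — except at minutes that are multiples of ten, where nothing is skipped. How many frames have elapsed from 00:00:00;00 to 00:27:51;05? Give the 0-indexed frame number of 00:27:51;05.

50085

Complete 10-minute blocks: 2, each 17982 frames → 35964.
Remaining 7 whole minutes in the current block: 1800 + 6 × 1798 = 12588 frames.
Within the current minute: 51 × 30 + 5 − 2 = 1533 (labels ;00/;01 skipped at this minute). Total = 35964 + 12588 + 1533 = 50085.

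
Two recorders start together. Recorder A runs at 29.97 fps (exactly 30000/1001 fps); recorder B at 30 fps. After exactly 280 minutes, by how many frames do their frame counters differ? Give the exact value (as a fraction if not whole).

72000/143 frames

280 min = 16800 s.
A emits 30000/1001 × 16800 = 72000000/143 frames; B emits 30 × 16800 = 504000.
Difference = 72000/143 frames (≈ 503.4965); B is ahead of A.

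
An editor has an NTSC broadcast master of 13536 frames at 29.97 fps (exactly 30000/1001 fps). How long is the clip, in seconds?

Running time = 13536 / (30000/1001) = 451.6512 s.

451.6512 seconds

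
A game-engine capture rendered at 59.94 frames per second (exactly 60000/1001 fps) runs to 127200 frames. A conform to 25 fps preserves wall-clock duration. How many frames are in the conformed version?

53053 frames

Target frames = source frames × (target rate / source rate) = 127200 × (25)/(60000/1001) = 127200 × 1001/2400 = 53053.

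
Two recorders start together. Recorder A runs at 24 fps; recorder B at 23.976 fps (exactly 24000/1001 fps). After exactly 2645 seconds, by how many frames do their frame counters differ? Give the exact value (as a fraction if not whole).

A emits 24 × 2645 = 63480 frames; B emits 24000/1001 × 2645 = 63480000/1001.
Difference = 63480/1001 frames (≈ 63.4166); B is behind A.

63480/1001 frames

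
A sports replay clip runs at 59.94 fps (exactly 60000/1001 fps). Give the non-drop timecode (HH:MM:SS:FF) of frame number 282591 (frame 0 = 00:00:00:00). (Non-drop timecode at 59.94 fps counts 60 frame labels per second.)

282591 ÷ 60 = 4709 full seconds, remainder 51 frames.
4709 s = 1 h 18 min 29 s.
Timecode: 01:18:29:51.

01:18:29:51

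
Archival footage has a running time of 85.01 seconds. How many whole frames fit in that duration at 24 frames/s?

Frames = 85.01 × 24 = 51006/25 ≈ 2040.2400.
Complete frames: 2040.

2040 frames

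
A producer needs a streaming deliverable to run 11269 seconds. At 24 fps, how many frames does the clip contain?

270456 frames

Frames = 11269 × 24 = 270456.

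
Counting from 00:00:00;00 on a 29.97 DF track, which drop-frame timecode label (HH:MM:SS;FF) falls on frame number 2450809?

22:42:55;11

Each 10-minute DF block holds 10 × 60 × 30 − 9 × 2 = 17982 frames. 2450809 ÷ 17982 → 136 full blocks, remainder 5257.
Within the partial block the first minute is 1800 frames and each further minute 1798, so 2 further minute boundaries passed. Total skipped labels = 18 × 136 + 2 × 2 = 2452.
Non-drop label index = 2450809 + 2452 = 2453261; at 30 labels/s that is 22:42:55:11, i.e. DF 22:42:55;11.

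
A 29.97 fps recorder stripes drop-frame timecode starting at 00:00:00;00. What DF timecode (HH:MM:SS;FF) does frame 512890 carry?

Ten DF minutes hold 17982 frames, so frame 512890 lies in block 28 (frames 503496–521477) with 9394 frames into that block.
The block's first minute is 1800 frames and the rest 1798 each; 9394 frames reaches minute 5, so 28 × 18 + 5 × 2 = 514 labels have been skipped so far.
Adding those back, label number 512890 + 514 = 513404 at 30 labels/s is 17113 s + 14 f = 4 h 45 min 13 s frame 14, i.e. 04:45:13;14.

04:45:13;14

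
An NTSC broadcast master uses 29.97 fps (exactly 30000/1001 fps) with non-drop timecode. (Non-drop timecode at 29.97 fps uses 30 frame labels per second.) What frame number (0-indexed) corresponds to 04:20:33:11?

469001

Total seconds to the label: (4 × 3600 + 20 × 60 + 33) = 15633.
Frame index = 15633 × 30 + 11 = 469001.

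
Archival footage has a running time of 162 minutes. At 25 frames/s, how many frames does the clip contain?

243000 frames

162 min = 9720 s.
Frames = 9720 × 25 = 243000.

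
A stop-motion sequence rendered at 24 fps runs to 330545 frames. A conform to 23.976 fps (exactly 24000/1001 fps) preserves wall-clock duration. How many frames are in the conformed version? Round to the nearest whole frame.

330215 frames

Frames at target rate = 330545 × (24000/1001) / (24) = 330545000/1001 ≈ 330214.785.
Nearest whole frame: 330215.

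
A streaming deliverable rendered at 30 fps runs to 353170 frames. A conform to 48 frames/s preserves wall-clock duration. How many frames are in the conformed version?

Target frames = source frames × (target rate / source rate) = 353170 × (48)/(30) = 353170 × 8/5 = 565072.

565072 frames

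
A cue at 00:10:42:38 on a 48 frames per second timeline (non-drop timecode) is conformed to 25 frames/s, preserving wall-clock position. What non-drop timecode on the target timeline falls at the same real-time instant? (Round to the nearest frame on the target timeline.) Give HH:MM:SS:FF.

Source frame index: (0×3600 + 10×60 + 42) × 48 + 38 = 30854.
Real time: 30854 / (48) = 15427/24 s.
Target frame: (15427/24) × (25) = 385675/24 ≈ 16069.792 → 16070.
At 25 labels/s: frame 16070 → 00:10:42:20.

00:10:42:20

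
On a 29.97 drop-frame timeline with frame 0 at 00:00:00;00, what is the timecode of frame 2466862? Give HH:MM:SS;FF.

22:51:51;00

Each 10-minute DF block holds 10 × 60 × 30 − 9 × 2 = 17982 frames. 2466862 ÷ 17982 → 137 full blocks, remainder 3328.
Within the partial block the first minute is 1800 frames and each further minute 1798, so 1 further minute boundary passed. Total skipped labels = 18 × 137 + 2 × 1 = 2468.
Non-drop label index = 2466862 + 2468 = 2469330; at 30 labels/s that is 22:51:51:00, i.e. DF 22:51:51;00.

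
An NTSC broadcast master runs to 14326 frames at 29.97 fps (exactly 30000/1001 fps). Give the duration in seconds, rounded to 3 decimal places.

Running time = 14326 × 1001/30000 = 7170163/15000 s ≈ 478.011 s.

478.011 seconds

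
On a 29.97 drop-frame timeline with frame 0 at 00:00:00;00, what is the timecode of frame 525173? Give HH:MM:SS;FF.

04:52:03;09

Ten DF minutes hold 17982 frames, so frame 525173 lies in block 29 (frames 521478–539459) with 3695 frames into that block.
The block's first minute is 1800 frames and the rest 1798 each; 3695 frames reaches minute 2, so 29 × 18 + 2 × 2 = 526 labels have been skipped so far.
Adding those back, label number 525173 + 526 = 525699 at 30 labels/s is 17523 s + 9 f = 4 h 52 min 3 s frame 9, i.e. 04:52:03;09.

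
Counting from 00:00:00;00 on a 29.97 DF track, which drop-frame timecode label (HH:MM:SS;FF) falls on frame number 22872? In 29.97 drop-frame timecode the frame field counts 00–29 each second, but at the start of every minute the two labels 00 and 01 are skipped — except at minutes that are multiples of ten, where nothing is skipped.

00:12:43;04

Ten DF minutes hold 17982 frames, so frame 22872 lies in block 1 (frames 17982–35963) with 4890 frames into that block.
The block's first minute is 1800 frames and the rest 1798 each; 4890 frames reaches minute 2, so 1 × 18 + 2 × 2 = 22 labels have been skipped so far.
Adding those back, label number 22872 + 22 = 22894 at 30 labels/s is 763 s + 4 f = 0 h 12 min 43 s frame 4, i.e. 00:12:43;04.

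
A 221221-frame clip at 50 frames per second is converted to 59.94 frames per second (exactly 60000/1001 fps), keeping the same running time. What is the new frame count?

265200 frames

Target frames = source frames × (target rate / source rate) = 221221 × (60000/1001)/(50) = 221221 × 1200/1001 = 265200.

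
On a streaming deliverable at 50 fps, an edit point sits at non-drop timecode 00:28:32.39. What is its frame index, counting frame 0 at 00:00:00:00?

Total seconds to the label: (0 × 3600 + 28 × 60 + 32) = 1712.
Frame index = 1712 × 50 + 39 = 85639.

frame 85639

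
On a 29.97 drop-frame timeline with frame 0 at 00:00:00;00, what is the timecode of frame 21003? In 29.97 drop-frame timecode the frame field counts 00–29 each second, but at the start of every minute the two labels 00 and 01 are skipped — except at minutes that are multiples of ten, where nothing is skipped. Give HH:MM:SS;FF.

00:11:40;23

Ten DF minutes hold 17982 frames, so frame 21003 lies in block 1 (frames 17982–35963) with 3021 frames into that block.
The block's first minute is 1800 frames and the rest 1798 each; 3021 frames reaches minute 1, so 1 × 18 + 1 × 2 = 20 labels have been skipped so far.
Adding those back, label number 21003 + 20 = 21023 at 30 labels/s is 700 s + 23 f = 0 h 11 min 40 s frame 23, i.e. 00:11:40;23.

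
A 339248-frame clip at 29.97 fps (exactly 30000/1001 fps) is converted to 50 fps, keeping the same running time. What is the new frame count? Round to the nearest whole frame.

Frames at target rate = 339248 × (50) / (30000/1001) = 42448406/75 ≈ 565978.747.
Nearest whole frame: 565979.

565979 frames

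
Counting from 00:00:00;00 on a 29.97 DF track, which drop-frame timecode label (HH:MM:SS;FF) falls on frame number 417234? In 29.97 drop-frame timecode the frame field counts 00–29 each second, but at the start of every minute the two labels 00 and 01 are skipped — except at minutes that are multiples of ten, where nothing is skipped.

03:52:01;22

Ten DF minutes hold 17982 frames, so frame 417234 lies in block 23 (frames 413586–431567) with 3648 frames into that block.
The block's first minute is 1800 frames and the rest 1798 each; 3648 frames reaches minute 2, so 23 × 18 + 2 × 2 = 418 labels have been skipped so far.
Adding those back, label number 417234 + 418 = 417652 at 30 labels/s is 13921 s + 22 f = 3 h 52 min 1 s frame 22, i.e. 03:52:01;22.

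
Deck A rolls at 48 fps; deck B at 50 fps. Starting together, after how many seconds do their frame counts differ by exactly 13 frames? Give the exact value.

6.5 seconds

The gap grows by |50 − 48| = 2 frames per second.
Time for a 13-frame gap: 13 ÷ (2) = 6.5 s.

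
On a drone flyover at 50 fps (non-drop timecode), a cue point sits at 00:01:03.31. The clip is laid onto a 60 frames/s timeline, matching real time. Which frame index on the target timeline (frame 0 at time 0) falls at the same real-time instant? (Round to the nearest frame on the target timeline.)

frame 3817

Source frame index: (0×3600 + 1×60 + 3) × 50 + 31 = 3181.
Real time: 3181 / (50) = 3181/50 s.
Target frame: (3181/50) × (60) = 19086/5 ≈ 3817.200 → 3817.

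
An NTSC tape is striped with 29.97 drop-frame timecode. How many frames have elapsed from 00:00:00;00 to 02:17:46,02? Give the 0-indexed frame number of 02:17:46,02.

247734

As if non-drop at 30 labels/s: (2 × 3600 + 17 × 60 + 46) × 30 + 2 = 247982.
Minute boundaries passed: 137; those not divisible by 10: 137 − 13 = 124; dropped labels = 2 × 124 = 248.
Actual frame index = 247982 − 248 = 247734.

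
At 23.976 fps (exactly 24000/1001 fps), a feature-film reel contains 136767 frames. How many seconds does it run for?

Running time = 136767 / (24000/1001) = 5704.323625 s.

5704.323625 seconds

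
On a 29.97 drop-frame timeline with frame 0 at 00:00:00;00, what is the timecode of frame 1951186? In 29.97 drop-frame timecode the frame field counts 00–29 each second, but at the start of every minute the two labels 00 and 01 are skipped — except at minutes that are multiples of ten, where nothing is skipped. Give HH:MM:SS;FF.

18:05:04;20

Ten DF minutes hold 17982 frames, so frame 1951186 lies in block 108 (frames 1942056–1960037) with 9130 frames into that block.
The block's first minute is 1800 frames and the rest 1798 each; 9130 frames reaches minute 5, so 108 × 18 + 5 × 2 = 1954 labels have been skipped so far.
Adding those back, label number 1951186 + 1954 = 1953140 at 30 labels/s is 65104 s + 20 f = 18 h 5 min 4 s frame 20, i.e. 18:05:04;20.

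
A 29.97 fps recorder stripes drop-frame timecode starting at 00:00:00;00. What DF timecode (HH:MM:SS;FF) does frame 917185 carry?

Each 10-minute DF block holds 10 × 60 × 30 − 9 × 2 = 17982 frames. 917185 ÷ 17982 → 51 full blocks, remainder 103.
Within the partial block the first minute is 1800 frames and each further minute 1798, so 0 further minute boundaries passed. Total skipped labels = 18 × 51 + 2 × 0 = 918.
Non-drop label index = 917185 + 918 = 918103; at 30 labels/s that is 08:30:03:13, i.e. DF 08:30:03;13.

08:30:03;13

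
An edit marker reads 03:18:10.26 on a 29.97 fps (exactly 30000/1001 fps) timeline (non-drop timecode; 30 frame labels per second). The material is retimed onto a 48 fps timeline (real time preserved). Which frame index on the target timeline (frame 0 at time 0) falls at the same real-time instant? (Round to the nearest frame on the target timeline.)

Source frame index: (3×3600 + 18×60 + 10) × 30 + 26 = 356726.
Real time: 356726 / (30000/1001) = 178541363/15000 s.
Target frame: (178541363/15000) × (48) = 357082726/625 ≈ 571332.362 → 571332.

frame 571332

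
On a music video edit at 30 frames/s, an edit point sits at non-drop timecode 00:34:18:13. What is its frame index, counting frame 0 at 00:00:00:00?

Total seconds to the label: (0 × 3600 + 34 × 60 + 18) = 2058.
Frame index = 2058 × 30 + 13 = 61753.

frame 61753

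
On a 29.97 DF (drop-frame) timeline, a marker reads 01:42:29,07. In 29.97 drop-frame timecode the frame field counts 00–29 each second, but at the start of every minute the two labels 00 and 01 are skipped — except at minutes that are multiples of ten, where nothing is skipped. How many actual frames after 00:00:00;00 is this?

184293

Complete 10-minute blocks: 10, each 17982 frames → 179820.
Remaining 2 whole minutes in the current block: 1800 + 1 × 1798 = 3598 frames.
Within the current minute: 29 × 30 + 7 − 2 = 875 (labels ;00/;01 skipped at this minute). Total = 179820 + 3598 + 875 = 184293.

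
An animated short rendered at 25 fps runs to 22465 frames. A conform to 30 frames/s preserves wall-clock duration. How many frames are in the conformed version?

Target frames = source frames × (target rate / source rate) = 22465 × (30)/(25) = 22465 × 6/5 = 26958.

26958 frames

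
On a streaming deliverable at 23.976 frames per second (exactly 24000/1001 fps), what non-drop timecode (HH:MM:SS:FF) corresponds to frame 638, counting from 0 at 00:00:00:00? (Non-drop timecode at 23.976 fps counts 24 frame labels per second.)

638 ÷ 24 = 26 full seconds, remainder 14 frames.
26 s = 0 h 0 min 26 s.
Timecode: 00:00:26:14.

00:00:26:14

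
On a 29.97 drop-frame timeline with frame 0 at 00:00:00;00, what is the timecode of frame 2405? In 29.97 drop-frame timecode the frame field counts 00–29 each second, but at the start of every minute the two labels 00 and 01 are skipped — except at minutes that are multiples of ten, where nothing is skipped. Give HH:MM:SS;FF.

Ten DF minutes hold 17982 frames, so frame 2405 lies in block 0 (frames 0–17981) with 2405 frames into that block.
The block's first minute is 1800 frames and the rest 1798 each; 2405 frames reaches minute 1, so 0 × 18 + 1 × 2 = 2 labels have been skipped so far.
Adding those back, label number 2405 + 2 = 2407 at 30 labels/s is 80 s + 7 f = 0 h 1 min 20 s frame 7, i.e. 00:01:20;07.

00:01:20;07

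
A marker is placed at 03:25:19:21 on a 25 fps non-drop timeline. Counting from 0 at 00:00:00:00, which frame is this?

Total seconds to the label: (3 × 3600 + 25 × 60 + 19) = 12319.
Frame index = 12319 × 25 + 21 = 307996.

307996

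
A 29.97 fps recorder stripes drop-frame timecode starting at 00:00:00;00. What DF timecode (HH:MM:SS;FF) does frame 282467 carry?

02:37:05;01

Each 10-minute DF block holds 10 × 60 × 30 − 9 × 2 = 17982 frames. 282467 ÷ 17982 → 15 full blocks, remainder 12737.
Within the partial block the first minute is 1800 frames and each further minute 1798, so 7 further minute boundaries passed. Total skipped labels = 18 × 15 + 2 × 7 = 284.
Non-drop label index = 282467 + 284 = 282751; at 30 labels/s that is 02:37:05:01, i.e. DF 02:37:05;01.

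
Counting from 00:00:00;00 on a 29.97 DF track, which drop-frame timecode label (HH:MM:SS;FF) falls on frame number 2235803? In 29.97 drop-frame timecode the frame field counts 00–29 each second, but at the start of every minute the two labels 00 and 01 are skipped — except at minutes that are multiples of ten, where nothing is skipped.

Each 10-minute DF block holds 10 × 60 × 30 − 9 × 2 = 17982 frames. 2235803 ÷ 17982 → 124 full blocks, remainder 6035.
Within the partial block the first minute is 1800 frames and each further minute 1798, so 3 further minute boundaries passed. Total skipped labels = 18 × 124 + 2 × 3 = 2238.
Non-drop label index = 2235803 + 2238 = 2238041; at 30 labels/s that is 20:43:21:11, i.e. DF 20:43:21;11.

20:43:21;11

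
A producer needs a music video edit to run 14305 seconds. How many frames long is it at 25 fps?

Frames = 14305 × 25 = 357625.

357625 frames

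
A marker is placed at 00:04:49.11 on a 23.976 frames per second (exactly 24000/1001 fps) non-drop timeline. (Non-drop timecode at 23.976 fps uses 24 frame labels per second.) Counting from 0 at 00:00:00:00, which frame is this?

6947

Total seconds to the label: (0 × 3600 + 4 × 60 + 49) = 289.
Frame index = 289 × 24 + 11 = 6947.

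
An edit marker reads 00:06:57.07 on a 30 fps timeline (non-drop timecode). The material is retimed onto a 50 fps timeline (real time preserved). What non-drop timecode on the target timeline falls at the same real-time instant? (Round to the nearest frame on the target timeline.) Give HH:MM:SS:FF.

Source frame index: (0×3600 + 6×60 + 57) × 30 + 7 = 12517.
Real time: 12517 / (30) = 12517/30 s.
Target frame: (12517/30) × (50) = 62585/3 ≈ 20861.667 → 20862.
At 50 labels/s: frame 20862 → 00:06:57:12.

00:06:57:12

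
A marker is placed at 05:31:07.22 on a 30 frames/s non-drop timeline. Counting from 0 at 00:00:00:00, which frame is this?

Total seconds to the label: (5 × 3600 + 31 × 60 + 7) = 19867.
Frame index = 19867 × 30 + 22 = 596032.

frame 596032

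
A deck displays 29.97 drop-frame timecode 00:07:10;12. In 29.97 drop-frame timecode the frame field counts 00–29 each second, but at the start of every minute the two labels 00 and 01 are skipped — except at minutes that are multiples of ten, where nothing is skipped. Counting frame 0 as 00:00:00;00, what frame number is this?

As if non-drop at 30 labels/s: (0 × 3600 + 7 × 60 + 10) × 30 + 12 = 12912.
Minute boundaries passed: 7; those not divisible by 10: 7 − 0 = 7; dropped labels = 2 × 7 = 14.
Actual frame index = 12912 − 14 = 12898.

12898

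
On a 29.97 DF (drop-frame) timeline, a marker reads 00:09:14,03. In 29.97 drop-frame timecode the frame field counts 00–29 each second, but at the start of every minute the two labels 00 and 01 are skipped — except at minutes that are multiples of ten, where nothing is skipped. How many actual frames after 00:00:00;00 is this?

16605

As if non-drop at 30 labels/s: (0 × 3600 + 9 × 60 + 14) × 30 + 3 = 16623.
Minute boundaries passed: 9; those not divisible by 10: 9 − 0 = 9; dropped labels = 2 × 9 = 18.
Actual frame index = 16623 − 18 = 16605.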